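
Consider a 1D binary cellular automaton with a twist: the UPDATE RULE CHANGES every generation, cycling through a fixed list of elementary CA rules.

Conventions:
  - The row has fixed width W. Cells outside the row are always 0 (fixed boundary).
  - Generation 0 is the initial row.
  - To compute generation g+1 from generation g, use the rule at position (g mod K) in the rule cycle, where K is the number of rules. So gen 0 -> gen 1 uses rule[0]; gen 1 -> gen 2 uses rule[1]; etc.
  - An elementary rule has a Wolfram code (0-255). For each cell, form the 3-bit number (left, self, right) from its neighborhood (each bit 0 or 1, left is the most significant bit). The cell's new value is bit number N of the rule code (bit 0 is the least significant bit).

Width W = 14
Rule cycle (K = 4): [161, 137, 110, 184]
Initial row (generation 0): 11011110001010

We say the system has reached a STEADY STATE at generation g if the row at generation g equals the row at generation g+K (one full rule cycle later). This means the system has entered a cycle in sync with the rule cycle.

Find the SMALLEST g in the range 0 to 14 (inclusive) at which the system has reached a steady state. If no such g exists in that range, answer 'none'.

Gen 0: 11011110001010
Gen 1 (rule 161): 00101100100100
Gen 2 (rule 137): 10001000000001
Gen 3 (rule 110): 10011000000011
Gen 4 (rule 184): 01010100000010
Gen 5 (rule 161): 00101001111000
Gen 6 (rule 137): 10000001110011
Gen 7 (rule 110): 10000011010111
Gen 8 (rule 184): 01000010101110
Gen 9 (rule 161): 00011001010100
Gen 10 (rule 137): 11010000000001
Gen 11 (rule 110): 11110000000011
Gen 12 (rule 184): 11101000000010
Gen 13 (rule 161): 01010011111000
Gen 14 (rule 137): 00000011110011
Gen 15 (rule 110): 00000110010111
Gen 16 (rule 184): 00000101001110
Gen 17 (rule 161): 11110010000100
Gen 18 (rule 137): 11100000110001

Answer: none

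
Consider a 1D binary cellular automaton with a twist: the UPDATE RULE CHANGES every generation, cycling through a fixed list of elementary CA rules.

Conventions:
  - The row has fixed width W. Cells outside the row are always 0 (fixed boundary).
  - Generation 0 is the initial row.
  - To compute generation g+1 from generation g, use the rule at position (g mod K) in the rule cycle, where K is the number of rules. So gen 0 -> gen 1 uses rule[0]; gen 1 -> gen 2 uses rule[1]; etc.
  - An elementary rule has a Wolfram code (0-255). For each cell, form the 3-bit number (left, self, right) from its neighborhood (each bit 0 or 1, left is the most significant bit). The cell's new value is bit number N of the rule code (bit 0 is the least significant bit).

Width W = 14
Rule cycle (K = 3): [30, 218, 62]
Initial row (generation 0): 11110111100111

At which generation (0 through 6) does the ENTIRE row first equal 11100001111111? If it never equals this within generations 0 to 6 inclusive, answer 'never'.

Answer: never

Derivation:
Gen 0: 11110111100111
Gen 1 (rule 30): 10000100011100
Gen 2 (rule 218): 01001010111110
Gen 3 (rule 62): 11111111100001
Gen 4 (rule 30): 10000000010011
Gen 5 (rule 218): 01000000101111
Gen 6 (rule 62): 11100001111000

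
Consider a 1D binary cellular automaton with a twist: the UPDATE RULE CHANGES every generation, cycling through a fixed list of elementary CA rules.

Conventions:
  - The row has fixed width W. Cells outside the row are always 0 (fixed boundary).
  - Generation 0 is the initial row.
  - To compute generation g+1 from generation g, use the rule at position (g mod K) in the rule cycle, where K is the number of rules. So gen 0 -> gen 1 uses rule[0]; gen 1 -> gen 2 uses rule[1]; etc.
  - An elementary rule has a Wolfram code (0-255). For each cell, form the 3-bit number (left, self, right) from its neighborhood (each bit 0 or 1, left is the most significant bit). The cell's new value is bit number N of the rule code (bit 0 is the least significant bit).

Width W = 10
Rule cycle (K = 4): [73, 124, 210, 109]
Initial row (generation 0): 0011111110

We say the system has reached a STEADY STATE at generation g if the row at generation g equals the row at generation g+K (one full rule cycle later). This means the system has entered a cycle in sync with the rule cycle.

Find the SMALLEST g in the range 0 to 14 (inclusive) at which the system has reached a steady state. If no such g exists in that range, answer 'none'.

Gen 0: 0011111110
Gen 1 (rule 73): 1010000010
Gen 2 (rule 124): 1111000011
Gen 3 (rule 210): 0111100101
Gen 4 (rule 109): 0100100111
Gen 5 (rule 73): 0000000101
Gen 6 (rule 124): 0000000111
Gen 7 (rule 210): 0000001011
Gen 8 (rule 109): 1111101111
Gen 9 (rule 73): 1000101001
Gen 10 (rule 124): 1100111101
Gen 11 (rule 210): 0111011100
Gen 12 (rule 109): 0101110101
Gen 13 (rule 73): 0001010000
Gen 14 (rule 124): 0001111000
Gen 15 (rule 210): 0010111100
Gen 16 (rule 109): 1011100101
Gen 17 (rule 73): 0010100000
Gen 18 (rule 124): 0011110000

Answer: none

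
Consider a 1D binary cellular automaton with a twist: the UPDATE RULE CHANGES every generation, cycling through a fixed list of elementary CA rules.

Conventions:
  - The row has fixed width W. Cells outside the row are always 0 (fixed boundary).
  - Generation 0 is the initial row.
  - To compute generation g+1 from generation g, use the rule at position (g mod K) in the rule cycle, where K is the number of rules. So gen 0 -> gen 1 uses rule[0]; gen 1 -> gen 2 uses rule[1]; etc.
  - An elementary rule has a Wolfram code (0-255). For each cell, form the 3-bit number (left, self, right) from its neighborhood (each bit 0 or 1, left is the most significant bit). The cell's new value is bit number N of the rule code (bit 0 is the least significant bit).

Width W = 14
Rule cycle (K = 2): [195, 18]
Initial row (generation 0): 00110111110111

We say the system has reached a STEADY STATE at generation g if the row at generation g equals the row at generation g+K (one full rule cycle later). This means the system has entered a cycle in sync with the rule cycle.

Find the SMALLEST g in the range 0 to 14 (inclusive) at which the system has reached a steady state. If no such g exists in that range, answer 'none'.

Answer: 4

Derivation:
Gen 0: 00110111110111
Gen 1 (rule 195): 11010011110011
Gen 2 (rule 18): 00001100001100
Gen 3 (rule 195): 11110101110101
Gen 4 (rule 18): 00000000000000
Gen 5 (rule 195): 11111111111111
Gen 6 (rule 18): 00000000000000
Gen 7 (rule 195): 11111111111111
Gen 8 (rule 18): 00000000000000
Gen 9 (rule 195): 11111111111111
Gen 10 (rule 18): 00000000000000
Gen 11 (rule 195): 11111111111111
Gen 12 (rule 18): 00000000000000
Gen 13 (rule 195): 11111111111111
Gen 14 (rule 18): 00000000000000
Gen 15 (rule 195): 11111111111111
Gen 16 (rule 18): 00000000000000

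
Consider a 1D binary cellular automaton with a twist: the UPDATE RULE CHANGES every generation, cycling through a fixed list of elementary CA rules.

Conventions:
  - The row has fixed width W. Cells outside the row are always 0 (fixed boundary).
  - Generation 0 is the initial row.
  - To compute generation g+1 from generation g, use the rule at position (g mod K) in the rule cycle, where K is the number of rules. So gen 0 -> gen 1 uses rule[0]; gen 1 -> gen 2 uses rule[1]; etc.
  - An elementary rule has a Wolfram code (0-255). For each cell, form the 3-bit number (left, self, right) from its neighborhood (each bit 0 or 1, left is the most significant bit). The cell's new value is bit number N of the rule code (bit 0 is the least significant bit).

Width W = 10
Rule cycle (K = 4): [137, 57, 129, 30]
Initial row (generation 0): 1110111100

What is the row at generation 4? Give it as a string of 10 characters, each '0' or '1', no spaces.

Gen 0: 1110111100
Gen 1 (rule 137): 1100111001
Gen 2 (rule 57): 1010100100
Gen 3 (rule 129): 0000000001
Gen 4 (rule 30): 0000000011

Answer: 0000000011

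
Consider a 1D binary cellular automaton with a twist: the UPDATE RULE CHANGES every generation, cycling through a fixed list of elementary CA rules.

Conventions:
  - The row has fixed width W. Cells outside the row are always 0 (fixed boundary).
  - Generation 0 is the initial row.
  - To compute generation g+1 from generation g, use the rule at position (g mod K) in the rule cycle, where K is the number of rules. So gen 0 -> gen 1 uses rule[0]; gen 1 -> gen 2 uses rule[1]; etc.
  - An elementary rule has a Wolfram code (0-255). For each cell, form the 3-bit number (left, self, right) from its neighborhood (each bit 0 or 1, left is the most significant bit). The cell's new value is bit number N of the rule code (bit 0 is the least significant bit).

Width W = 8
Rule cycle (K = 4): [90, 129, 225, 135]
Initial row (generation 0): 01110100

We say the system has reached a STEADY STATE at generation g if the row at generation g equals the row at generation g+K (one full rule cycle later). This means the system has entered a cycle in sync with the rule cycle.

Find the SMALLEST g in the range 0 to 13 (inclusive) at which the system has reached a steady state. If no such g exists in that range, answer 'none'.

Gen 0: 01110100
Gen 1 (rule 90): 11010010
Gen 2 (rule 129): 00000000
Gen 3 (rule 225): 11111111
Gen 4 (rule 135): 01111110
Gen 5 (rule 90): 11000011
Gen 6 (rule 129): 00011000
Gen 7 (rule 225): 11001011
Gen 8 (rule 135): 00011000
Gen 9 (rule 90): 00111100
Gen 10 (rule 129): 10011001
Gen 11 (rule 225): 00001000
Gen 12 (rule 135): 11111011
Gen 13 (rule 90): 10001011
Gen 14 (rule 129): 00100000
Gen 15 (rule 225): 10001111
Gen 16 (rule 135): 10110110
Gen 17 (rule 90): 00110111

Answer: none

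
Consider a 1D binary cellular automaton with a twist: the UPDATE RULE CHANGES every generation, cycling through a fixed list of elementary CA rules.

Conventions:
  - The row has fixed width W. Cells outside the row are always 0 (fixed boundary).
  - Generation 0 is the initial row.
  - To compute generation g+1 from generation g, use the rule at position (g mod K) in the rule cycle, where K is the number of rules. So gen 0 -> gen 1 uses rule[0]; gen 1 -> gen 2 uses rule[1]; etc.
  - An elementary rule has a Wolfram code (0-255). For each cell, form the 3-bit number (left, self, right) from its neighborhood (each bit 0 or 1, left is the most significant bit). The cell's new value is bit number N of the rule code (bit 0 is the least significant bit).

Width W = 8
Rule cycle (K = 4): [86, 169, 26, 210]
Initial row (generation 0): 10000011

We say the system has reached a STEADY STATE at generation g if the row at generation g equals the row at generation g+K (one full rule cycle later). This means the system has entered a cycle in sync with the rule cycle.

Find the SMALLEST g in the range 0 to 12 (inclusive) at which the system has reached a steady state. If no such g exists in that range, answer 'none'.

Gen 0: 10000011
Gen 1 (rule 86): 11000101
Gen 2 (rule 169): 10010010
Gen 3 (rule 26): 01101101
Gen 4 (rule 210): 10100100
Gen 5 (rule 86): 10111110
Gen 6 (rule 169): 01111100
Gen 7 (rule 26): 11000010
Gen 8 (rule 210): 01100101
Gen 9 (rule 86): 10111101
Gen 10 (rule 169): 01111010
Gen 11 (rule 26): 11000001
Gen 12 (rule 210): 01100010
Gen 13 (rule 86): 10110111
Gen 14 (rule 169): 01101110
Gen 15 (rule 26): 11001001
Gen 16 (rule 210): 01110110

Answer: none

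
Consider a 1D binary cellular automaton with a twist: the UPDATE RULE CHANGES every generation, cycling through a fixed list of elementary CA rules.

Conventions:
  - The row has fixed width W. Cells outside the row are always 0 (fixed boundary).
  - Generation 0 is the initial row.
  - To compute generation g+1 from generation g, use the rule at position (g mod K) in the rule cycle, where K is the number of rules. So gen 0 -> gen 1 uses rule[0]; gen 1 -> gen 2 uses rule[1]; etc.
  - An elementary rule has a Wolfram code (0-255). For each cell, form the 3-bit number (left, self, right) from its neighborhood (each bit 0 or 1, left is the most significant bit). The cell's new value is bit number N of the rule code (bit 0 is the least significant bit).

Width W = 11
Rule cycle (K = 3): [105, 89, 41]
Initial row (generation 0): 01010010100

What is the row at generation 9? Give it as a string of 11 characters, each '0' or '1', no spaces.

Answer: 00010001001

Derivation:
Gen 0: 01010010100
Gen 1 (rule 105): 00100001001
Gen 2 (rule 89): 10011100100
Gen 3 (rule 41): 00010000001
Gen 4 (rule 105): 11000111100
Gen 5 (rule 89): 11110100111
Gen 6 (rule 41): 10001000100
Gen 7 (rule 105): 00100010001
Gen 8 (rule 89): 10011001100
Gen 9 (rule 41): 00010001001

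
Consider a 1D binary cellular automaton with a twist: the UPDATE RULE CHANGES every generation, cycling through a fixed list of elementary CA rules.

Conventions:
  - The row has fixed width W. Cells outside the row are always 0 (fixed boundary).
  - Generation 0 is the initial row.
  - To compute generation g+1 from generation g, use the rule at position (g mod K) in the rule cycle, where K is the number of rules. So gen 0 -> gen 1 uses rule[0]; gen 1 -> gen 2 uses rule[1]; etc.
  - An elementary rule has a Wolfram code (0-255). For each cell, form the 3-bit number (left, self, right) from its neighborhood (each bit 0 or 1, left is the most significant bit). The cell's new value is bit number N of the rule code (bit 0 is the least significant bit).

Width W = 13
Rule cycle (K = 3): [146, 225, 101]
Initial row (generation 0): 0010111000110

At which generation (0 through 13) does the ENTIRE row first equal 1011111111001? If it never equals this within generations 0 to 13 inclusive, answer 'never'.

Answer: 9

Derivation:
Gen 0: 0010111000110
Gen 1 (rule 146): 0100010101001
Gen 2 (rule 225): 0001001010000
Gen 3 (rule 101): 1101001110111
Gen 4 (rule 146): 0000110100010
Gen 5 (rule 225): 1110011001000
Gen 6 (rule 101): 0010001001011
Gen 7 (rule 146): 0101010110000
Gen 8 (rule 225): 0010101010111
Gen 9 (rule 101): 1011111111001
Gen 10 (rule 146): 0001111110110
Gen 11 (rule 225): 1100111111010
Gen 12 (rule 101): 0100000001110
Gen 13 (rule 146): 1010000010101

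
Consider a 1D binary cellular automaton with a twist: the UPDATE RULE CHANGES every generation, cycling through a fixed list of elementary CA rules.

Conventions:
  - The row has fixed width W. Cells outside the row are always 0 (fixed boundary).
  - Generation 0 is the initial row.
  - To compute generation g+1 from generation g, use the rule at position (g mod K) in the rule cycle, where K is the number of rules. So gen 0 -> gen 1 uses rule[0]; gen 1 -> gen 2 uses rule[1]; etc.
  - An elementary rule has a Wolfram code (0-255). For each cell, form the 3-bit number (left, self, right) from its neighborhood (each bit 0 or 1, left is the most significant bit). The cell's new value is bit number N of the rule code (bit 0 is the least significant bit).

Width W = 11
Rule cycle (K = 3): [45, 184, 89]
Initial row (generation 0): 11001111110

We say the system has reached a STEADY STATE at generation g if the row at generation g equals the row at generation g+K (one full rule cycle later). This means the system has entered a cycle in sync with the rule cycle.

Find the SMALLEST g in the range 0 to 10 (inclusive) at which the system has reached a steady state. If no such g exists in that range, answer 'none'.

Answer: none

Derivation:
Gen 0: 11001111110
Gen 1 (rule 45): 10001000000
Gen 2 (rule 184): 01000100000
Gen 3 (rule 89): 00110011111
Gen 4 (rule 45): 10100010000
Gen 5 (rule 184): 01010001000
Gen 6 (rule 89): 00001100111
Gen 7 (rule 45): 11101000100
Gen 8 (rule 184): 11010100010
Gen 9 (rule 89): 11000011001
Gen 10 (rule 45): 10011010001
Gen 11 (rule 184): 01010101000
Gen 12 (rule 89): 00000000111
Gen 13 (rule 45): 11111110100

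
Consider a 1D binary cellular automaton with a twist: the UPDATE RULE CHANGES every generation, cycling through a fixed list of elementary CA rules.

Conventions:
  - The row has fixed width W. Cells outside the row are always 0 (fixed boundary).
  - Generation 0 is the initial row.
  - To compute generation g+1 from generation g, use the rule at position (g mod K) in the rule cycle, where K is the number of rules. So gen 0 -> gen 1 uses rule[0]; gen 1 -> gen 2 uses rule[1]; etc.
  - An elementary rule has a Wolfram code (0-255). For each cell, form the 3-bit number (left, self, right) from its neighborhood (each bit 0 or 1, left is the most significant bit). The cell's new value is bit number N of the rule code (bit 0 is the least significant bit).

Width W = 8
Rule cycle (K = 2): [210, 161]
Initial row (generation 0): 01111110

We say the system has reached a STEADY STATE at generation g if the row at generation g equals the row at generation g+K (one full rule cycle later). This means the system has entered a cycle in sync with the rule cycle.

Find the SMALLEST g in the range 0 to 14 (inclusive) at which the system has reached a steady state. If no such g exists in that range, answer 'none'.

Answer: 6

Derivation:
Gen 0: 01111110
Gen 1 (rule 210): 10111111
Gen 2 (rule 161): 01011110
Gen 3 (rule 210): 10001111
Gen 4 (rule 161): 00100110
Gen 5 (rule 210): 01011011
Gen 6 (rule 161): 00100100
Gen 7 (rule 210): 01011010
Gen 8 (rule 161): 00100100
Gen 9 (rule 210): 01011010
Gen 10 (rule 161): 00100100
Gen 11 (rule 210): 01011010
Gen 12 (rule 161): 00100100
Gen 13 (rule 210): 01011010
Gen 14 (rule 161): 00100100
Gen 15 (rule 210): 01011010
Gen 16 (rule 161): 00100100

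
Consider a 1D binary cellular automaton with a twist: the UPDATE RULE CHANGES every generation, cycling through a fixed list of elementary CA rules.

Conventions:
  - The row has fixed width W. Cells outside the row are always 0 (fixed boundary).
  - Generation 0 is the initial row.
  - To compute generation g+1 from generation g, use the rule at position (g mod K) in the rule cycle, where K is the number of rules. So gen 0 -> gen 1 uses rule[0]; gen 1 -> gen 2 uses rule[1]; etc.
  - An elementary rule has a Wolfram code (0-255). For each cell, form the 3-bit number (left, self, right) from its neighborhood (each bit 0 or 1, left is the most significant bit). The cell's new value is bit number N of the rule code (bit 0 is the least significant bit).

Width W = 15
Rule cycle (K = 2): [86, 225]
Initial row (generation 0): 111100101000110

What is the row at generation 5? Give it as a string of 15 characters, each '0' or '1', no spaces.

Gen 0: 111100101000110
Gen 1 (rule 86): 000111101101011
Gen 2 (rule 225): 110011110110101
Gen 3 (rule 86): 011100010010101
Gen 4 (rule 225): 001101000001010
Gen 5 (rule 86): 010101100011011

Answer: 010101100011011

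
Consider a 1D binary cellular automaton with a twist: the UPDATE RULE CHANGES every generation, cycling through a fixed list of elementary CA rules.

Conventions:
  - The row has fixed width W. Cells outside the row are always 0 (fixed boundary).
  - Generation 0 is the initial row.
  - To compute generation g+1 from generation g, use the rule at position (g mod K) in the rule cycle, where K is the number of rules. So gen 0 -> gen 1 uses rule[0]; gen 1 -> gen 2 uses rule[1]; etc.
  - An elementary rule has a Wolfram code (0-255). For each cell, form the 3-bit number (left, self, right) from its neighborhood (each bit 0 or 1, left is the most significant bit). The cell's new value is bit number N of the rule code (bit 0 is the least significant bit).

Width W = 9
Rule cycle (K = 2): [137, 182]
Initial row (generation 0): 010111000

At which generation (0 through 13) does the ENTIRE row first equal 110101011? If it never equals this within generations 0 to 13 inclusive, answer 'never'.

Answer: never

Derivation:
Gen 0: 010111000
Gen 1 (rule 137): 000110011
Gen 2 (rule 182): 001001100
Gen 3 (rule 137): 100001001
Gen 4 (rule 182): 110011111
Gen 5 (rule 137): 100011110
Gen 6 (rule 182): 110101101
Gen 7 (rule 137): 100001000
Gen 8 (rule 182): 110011100
Gen 9 (rule 137): 100011001
Gen 10 (rule 182): 110100111
Gen 11 (rule 137): 100000110
Gen 12 (rule 182): 110001001
Gen 13 (rule 137): 100100000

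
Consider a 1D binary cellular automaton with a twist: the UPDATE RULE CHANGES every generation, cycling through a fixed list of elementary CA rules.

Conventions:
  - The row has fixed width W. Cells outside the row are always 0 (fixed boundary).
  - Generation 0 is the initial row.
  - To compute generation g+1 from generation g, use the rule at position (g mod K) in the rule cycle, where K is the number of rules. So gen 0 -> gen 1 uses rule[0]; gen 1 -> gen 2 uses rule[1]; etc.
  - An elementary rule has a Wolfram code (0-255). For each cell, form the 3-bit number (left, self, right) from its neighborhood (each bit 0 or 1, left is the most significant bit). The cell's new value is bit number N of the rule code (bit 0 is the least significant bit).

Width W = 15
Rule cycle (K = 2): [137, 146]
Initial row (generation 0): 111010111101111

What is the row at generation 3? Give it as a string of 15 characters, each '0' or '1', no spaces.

Answer: 100000000100000

Derivation:
Gen 0: 111010111101111
Gen 1 (rule 137): 110000111001110
Gen 2 (rule 146): 001001010110101
Gen 3 (rule 137): 100000000100000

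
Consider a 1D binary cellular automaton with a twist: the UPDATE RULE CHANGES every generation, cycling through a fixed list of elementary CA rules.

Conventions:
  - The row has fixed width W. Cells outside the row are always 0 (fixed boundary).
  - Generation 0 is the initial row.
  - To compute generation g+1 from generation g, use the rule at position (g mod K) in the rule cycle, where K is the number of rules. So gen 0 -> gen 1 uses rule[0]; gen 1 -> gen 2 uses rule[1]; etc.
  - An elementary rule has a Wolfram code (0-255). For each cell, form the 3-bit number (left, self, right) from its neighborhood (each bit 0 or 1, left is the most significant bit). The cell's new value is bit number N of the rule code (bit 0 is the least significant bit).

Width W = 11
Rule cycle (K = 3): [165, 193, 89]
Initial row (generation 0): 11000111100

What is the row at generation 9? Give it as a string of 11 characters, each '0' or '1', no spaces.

Answer: 01000110111

Derivation:
Gen 0: 11000111100
Gen 1 (rule 165): 00010011001
Gen 2 (rule 193): 11000001000
Gen 3 (rule 89): 11111100111
Gen 4 (rule 165): 01111000010
Gen 5 (rule 193): 00111011000
Gen 6 (rule 89): 10101011111
Gen 7 (rule 165): 11111101110
Gen 8 (rule 193): 01111100110
Gen 9 (rule 89): 01000110111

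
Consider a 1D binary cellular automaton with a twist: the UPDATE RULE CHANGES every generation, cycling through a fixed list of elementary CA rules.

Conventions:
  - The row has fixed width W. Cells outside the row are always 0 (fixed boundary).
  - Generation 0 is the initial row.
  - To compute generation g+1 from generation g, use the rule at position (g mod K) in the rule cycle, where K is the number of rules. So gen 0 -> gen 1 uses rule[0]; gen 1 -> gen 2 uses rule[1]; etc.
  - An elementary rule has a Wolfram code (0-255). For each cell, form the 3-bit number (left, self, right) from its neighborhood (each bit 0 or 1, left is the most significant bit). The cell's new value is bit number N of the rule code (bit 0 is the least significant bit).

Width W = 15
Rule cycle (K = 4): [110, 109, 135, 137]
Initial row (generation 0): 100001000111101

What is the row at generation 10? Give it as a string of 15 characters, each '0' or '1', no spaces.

Answer: 110110111111101

Derivation:
Gen 0: 100001000111101
Gen 1 (rule 110): 100011001100111
Gen 2 (rule 109): 101011001100101
Gen 3 (rule 135): 101000010001101
Gen 4 (rule 137): 000011000101000
Gen 5 (rule 110): 000111001111000
Gen 6 (rule 109): 110101001001011
Gen 7 (rule 135): 000101011011000
Gen 8 (rule 137): 110000010010011
Gen 9 (rule 110): 110000110110111
Gen 10 (rule 109): 110110111111101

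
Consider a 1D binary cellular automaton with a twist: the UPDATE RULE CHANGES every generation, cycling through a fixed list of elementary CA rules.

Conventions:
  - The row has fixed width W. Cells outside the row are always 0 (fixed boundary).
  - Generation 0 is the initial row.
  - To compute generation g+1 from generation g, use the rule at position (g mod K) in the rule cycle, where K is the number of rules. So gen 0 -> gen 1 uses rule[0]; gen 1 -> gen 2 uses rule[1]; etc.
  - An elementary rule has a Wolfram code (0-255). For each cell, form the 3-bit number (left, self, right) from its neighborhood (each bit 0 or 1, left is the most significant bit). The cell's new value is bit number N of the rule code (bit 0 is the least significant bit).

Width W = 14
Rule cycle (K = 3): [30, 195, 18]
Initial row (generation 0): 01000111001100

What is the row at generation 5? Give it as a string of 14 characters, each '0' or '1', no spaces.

Answer: 01110001110110

Derivation:
Gen 0: 01000111001100
Gen 1 (rule 30): 11101100111010
Gen 2 (rule 195): 01100101011000
Gen 3 (rule 18): 10011000000100
Gen 4 (rule 30): 11110100001110
Gen 5 (rule 195): 01110001110110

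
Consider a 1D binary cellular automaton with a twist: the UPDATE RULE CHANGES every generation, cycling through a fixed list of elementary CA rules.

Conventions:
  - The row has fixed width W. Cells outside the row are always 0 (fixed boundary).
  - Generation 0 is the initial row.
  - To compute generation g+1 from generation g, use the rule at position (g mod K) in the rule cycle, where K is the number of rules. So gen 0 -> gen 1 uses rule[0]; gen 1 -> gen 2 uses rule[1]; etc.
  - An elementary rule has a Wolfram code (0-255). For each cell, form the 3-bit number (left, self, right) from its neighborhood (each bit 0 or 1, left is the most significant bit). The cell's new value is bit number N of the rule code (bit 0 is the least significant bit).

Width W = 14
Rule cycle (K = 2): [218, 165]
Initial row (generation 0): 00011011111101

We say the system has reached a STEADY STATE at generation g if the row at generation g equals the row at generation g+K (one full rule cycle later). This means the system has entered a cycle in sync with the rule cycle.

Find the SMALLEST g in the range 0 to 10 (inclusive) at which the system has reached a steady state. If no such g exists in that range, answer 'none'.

Answer: 7

Derivation:
Gen 0: 00011011111101
Gen 1 (rule 218): 00111011111100
Gen 2 (rule 165): 10010101111001
Gen 3 (rule 218): 01100001111110
Gen 4 (rule 165): 00001100111100
Gen 5 (rule 218): 00011111111110
Gen 6 (rule 165): 11001111111100
Gen 7 (rule 218): 11111111111110
Gen 8 (rule 165): 01111111111100
Gen 9 (rule 218): 11111111111110
Gen 10 (rule 165): 01111111111100
Gen 11 (rule 218): 11111111111110
Gen 12 (rule 165): 01111111111100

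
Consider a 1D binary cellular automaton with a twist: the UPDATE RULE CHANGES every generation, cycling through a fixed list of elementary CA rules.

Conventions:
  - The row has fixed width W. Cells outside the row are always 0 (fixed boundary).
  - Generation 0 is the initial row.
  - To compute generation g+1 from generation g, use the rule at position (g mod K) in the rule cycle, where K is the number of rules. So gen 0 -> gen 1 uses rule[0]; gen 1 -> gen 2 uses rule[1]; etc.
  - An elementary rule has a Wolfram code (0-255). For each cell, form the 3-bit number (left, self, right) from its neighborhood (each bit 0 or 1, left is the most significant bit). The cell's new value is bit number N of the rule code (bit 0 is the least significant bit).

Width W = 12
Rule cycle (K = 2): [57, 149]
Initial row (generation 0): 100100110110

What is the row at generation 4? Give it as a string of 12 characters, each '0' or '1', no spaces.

Answer: 010101001011

Derivation:
Gen 0: 100100110110
Gen 1 (rule 57): 010010101101
Gen 2 (rule 149): 011010100001
Gen 3 (rule 57): 010101011100
Gen 4 (rule 149): 010101001011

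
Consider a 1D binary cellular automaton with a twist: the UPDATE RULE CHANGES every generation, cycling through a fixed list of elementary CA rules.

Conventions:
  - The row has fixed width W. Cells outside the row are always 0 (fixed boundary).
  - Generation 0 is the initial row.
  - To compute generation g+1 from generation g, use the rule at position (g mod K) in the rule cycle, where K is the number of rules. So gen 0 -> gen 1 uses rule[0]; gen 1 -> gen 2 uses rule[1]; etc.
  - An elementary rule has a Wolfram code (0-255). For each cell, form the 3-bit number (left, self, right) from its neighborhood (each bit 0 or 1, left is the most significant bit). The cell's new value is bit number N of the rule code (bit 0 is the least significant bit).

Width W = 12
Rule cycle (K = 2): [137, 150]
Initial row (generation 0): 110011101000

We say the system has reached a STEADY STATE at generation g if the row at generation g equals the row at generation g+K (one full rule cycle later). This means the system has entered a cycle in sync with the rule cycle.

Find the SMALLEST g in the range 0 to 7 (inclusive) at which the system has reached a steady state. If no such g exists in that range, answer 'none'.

Gen 0: 110011101000
Gen 1 (rule 137): 100011000011
Gen 2 (rule 150): 110100100100
Gen 3 (rule 137): 100000000001
Gen 4 (rule 150): 110000000011
Gen 5 (rule 137): 100111111010
Gen 6 (rule 150): 111011110011
Gen 7 (rule 137): 110011100010
Gen 8 (rule 150): 001101010111
Gen 9 (rule 137): 101000000110

Answer: none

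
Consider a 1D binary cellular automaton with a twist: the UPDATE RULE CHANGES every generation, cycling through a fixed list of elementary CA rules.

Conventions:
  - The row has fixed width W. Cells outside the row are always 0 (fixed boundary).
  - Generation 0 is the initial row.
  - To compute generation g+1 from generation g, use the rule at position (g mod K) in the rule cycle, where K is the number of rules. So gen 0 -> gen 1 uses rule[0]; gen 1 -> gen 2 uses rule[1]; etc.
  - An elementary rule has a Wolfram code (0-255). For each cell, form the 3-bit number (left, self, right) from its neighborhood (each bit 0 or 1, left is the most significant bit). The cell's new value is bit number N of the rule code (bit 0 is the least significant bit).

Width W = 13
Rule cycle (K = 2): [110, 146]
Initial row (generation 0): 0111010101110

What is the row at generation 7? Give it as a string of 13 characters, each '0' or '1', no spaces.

Gen 0: 0111010101110
Gen 1 (rule 110): 1101111111010
Gen 2 (rule 146): 0000111110001
Gen 3 (rule 110): 0001100010011
Gen 4 (rule 146): 0010010101100
Gen 5 (rule 110): 0110111111100
Gen 6 (rule 146): 1000011111010
Gen 7 (rule 110): 1000110001110

Answer: 1000110001110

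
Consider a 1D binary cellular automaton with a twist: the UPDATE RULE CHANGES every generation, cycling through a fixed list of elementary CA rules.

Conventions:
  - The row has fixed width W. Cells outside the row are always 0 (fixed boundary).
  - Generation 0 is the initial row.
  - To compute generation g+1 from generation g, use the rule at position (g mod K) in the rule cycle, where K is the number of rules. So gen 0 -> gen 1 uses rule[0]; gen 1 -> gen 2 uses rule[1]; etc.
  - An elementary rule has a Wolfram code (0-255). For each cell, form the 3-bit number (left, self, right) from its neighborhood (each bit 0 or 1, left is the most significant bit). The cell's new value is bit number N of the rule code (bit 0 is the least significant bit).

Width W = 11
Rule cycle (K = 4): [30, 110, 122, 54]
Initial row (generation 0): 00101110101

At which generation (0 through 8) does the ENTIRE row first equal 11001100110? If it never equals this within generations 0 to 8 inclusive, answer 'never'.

Answer: never

Derivation:
Gen 0: 00101110101
Gen 1 (rule 30): 01101000101
Gen 2 (rule 110): 11111001111
Gen 3 (rule 122): 10001111001
Gen 4 (rule 54): 11010000111
Gen 5 (rule 30): 10011001100
Gen 6 (rule 110): 10111011100
Gen 7 (rule 122): 01101110110
Gen 8 (rule 54): 10010001001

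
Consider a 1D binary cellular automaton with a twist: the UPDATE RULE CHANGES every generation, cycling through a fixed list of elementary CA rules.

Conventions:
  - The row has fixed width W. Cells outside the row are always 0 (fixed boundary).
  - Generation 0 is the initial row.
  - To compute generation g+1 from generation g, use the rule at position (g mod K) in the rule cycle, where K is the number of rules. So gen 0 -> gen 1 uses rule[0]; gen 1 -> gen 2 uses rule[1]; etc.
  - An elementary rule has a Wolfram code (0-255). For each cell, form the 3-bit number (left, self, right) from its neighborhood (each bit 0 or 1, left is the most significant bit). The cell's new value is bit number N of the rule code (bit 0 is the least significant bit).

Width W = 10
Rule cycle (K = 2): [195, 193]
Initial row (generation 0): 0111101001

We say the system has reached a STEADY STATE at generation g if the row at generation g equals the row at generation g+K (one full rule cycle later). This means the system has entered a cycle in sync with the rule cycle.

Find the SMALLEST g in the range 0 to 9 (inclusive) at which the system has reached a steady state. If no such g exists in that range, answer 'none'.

Gen 0: 0111101001
Gen 1 (rule 195): 1011100010
Gen 2 (rule 193): 0001101000
Gen 3 (rule 195): 1110100011
Gen 4 (rule 193): 0110001001
Gen 5 (rule 195): 1010110010
Gen 6 (rule 193): 0000010000
Gen 7 (rule 195): 1111100111
Gen 8 (rule 193): 0111100011
Gen 9 (rule 195): 1011101101
Gen 10 (rule 193): 0001100100
Gen 11 (rule 195): 1110101001

Answer: none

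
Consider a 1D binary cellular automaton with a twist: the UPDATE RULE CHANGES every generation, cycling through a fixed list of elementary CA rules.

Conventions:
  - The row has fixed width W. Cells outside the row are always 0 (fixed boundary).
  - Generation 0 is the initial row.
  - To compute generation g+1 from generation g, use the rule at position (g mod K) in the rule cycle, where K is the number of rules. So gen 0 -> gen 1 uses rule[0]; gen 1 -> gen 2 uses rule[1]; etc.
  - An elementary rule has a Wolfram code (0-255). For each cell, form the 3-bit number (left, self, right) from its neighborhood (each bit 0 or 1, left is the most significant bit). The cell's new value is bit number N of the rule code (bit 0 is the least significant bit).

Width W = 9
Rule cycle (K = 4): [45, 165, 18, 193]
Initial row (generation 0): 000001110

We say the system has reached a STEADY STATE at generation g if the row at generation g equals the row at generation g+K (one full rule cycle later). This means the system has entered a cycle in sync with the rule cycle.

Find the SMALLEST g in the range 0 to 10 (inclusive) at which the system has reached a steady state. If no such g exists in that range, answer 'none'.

Answer: 7

Derivation:
Gen 0: 000001110
Gen 1 (rule 45): 111101000
Gen 2 (rule 165): 011011011
Gen 3 (rule 18): 100000000
Gen 4 (rule 193): 001111111
Gen 5 (rule 45): 101000000
Gen 6 (rule 165): 111011111
Gen 7 (rule 18): 000000000
Gen 8 (rule 193): 111111111
Gen 9 (rule 45): 100000000
Gen 10 (rule 165): 101111111
Gen 11 (rule 18): 000000000
Gen 12 (rule 193): 111111111
Gen 13 (rule 45): 100000000
Gen 14 (rule 165): 101111111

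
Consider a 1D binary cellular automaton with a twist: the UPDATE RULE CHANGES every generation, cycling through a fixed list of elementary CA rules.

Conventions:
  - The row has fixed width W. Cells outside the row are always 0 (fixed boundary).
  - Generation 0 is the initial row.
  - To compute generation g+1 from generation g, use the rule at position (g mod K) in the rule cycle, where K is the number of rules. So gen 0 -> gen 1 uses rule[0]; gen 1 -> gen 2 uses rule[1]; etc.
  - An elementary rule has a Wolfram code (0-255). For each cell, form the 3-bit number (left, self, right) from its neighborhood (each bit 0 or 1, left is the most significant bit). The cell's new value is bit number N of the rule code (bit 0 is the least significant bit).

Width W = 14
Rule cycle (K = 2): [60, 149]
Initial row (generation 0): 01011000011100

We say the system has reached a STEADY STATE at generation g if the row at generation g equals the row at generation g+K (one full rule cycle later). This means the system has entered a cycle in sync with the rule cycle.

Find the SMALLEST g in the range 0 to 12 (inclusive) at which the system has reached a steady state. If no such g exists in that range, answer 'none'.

Answer: none

Derivation:
Gen 0: 01011000011100
Gen 1 (rule 60): 01110100010010
Gen 2 (rule 149): 00100111011011
Gen 3 (rule 60): 00110100110110
Gen 4 (rule 149): 10000110000001
Gen 5 (rule 60): 11000101000001
Gen 6 (rule 149): 00110101111101
Gen 7 (rule 60): 00101111000011
Gen 8 (rule 149): 10100110111000
Gen 9 (rule 60): 11110101100100
Gen 10 (rule 149): 01100100010111
Gen 11 (rule 60): 01010110011100
Gen 12 (rule 149): 01010001001011
Gen 13 (rule 60): 01111001101110
Gen 14 (rule 149): 00110100000101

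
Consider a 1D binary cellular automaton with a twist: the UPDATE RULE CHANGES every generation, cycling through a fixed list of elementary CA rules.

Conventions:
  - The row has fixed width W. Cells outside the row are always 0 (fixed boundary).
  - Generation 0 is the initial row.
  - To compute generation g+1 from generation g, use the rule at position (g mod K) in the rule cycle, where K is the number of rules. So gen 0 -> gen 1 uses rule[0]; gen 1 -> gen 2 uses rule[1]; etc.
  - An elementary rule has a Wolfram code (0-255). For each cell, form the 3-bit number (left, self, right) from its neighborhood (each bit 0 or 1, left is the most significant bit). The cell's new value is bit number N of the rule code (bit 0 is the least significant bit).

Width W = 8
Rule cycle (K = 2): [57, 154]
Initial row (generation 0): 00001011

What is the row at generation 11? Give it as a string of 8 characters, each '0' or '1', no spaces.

Gen 0: 00001011
Gen 1 (rule 57): 11100110
Gen 2 (rule 154): 11011101
Gen 3 (rule 57): 10110010
Gen 4 (rule 154): 00101101
Gen 5 (rule 57): 10011010
Gen 6 (rule 154): 01110001
Gen 7 (rule 57): 01001100
Gen 8 (rule 154): 10111010
Gen 9 (rule 57): 01100101
Gen 10 (rule 154): 11011000
Gen 11 (rule 57): 10110111

Answer: 10110111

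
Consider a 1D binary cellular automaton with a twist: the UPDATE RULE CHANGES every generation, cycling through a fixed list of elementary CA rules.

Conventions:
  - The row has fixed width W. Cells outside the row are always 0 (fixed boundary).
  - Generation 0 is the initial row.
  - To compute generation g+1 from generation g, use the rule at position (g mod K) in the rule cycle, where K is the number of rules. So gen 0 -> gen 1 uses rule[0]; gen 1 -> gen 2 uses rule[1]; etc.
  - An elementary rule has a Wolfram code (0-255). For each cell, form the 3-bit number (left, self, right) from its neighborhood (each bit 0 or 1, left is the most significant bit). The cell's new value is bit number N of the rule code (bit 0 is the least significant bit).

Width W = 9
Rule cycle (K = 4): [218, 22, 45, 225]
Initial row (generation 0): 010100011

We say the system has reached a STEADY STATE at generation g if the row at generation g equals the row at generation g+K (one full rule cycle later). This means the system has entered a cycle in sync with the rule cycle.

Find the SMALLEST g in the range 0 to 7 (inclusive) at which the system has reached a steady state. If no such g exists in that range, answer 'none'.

Gen 0: 010100011
Gen 1 (rule 218): 100010111
Gen 2 (rule 22): 110110000
Gen 3 (rule 45): 101100111
Gen 4 (rule 225): 010100011
Gen 5 (rule 218): 100010111
Gen 6 (rule 22): 110110000
Gen 7 (rule 45): 101100111
Gen 8 (rule 225): 010100011
Gen 9 (rule 218): 100010111
Gen 10 (rule 22): 110110000
Gen 11 (rule 45): 101100111

Answer: 0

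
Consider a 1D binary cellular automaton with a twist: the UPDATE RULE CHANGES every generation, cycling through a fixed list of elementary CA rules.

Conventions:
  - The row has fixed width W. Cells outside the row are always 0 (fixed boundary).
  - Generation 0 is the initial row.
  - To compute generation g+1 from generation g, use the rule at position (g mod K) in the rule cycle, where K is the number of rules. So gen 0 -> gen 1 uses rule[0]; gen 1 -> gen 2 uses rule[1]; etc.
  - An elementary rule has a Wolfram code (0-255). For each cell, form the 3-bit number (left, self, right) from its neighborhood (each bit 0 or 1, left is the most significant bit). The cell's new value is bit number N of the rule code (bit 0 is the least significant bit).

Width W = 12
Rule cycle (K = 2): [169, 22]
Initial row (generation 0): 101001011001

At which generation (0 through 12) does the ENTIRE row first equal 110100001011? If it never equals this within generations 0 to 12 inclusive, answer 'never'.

Answer: 6

Derivation:
Gen 0: 101001011001
Gen 1 (rule 169): 010000110000
Gen 2 (rule 22): 111001001000
Gen 3 (rule 169): 110000000011
Gen 4 (rule 22): 001000000100
Gen 5 (rule 169): 100011110001
Gen 6 (rule 22): 110100001011
Gen 7 (rule 169): 101001100110
Gen 8 (rule 22): 101110011001
Gen 9 (rule 169): 011100010000
Gen 10 (rule 22): 100010111000
Gen 11 (rule 169): 001001110011
Gen 12 (rule 22): 011110001100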